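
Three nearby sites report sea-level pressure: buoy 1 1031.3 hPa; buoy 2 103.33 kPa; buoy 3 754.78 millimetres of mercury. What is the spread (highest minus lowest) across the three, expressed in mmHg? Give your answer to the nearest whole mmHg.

buoy 1: 1031.3 hPa = 773.54 mmHg.
buoy 2: 103.33 kPa = 775.04 mmHg.
Spread: 775.04 − 754.78 = 20 mmHg.

20 mmHg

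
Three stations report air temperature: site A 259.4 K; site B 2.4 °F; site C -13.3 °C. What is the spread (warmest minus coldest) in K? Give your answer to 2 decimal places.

3.14 K

site A: 259.4 K = -13.750 °C.
site B: 2.4 °F = -16.444 °C.
Spread: (-13.300) − (-16.444) = 3.144 °C.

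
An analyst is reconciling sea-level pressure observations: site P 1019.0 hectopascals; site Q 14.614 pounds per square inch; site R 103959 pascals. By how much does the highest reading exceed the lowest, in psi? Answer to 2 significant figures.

0.46 psi

site P: 1019.0 hPa = 14.7793 psi.
site R: 103959 Pa = 15.0780 psi.
Spread: 15.0780 − 14.6140 = 0.46 psi.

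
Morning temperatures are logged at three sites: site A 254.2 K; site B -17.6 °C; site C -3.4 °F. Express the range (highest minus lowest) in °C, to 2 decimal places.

site A: 254.2 K = -18.950 °C.
site C: -3.4 °F = -19.667 °C.
Spread: (-17.600) − (-19.667) = 2.067 °C.

2.07 °C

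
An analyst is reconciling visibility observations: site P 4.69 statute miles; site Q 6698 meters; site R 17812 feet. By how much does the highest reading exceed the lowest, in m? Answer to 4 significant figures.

site P: 4.69 SM = 7547.82 m.
site R: 17812 ft = 5429.10 m.
Spread: 7547.82 − 5429.10 = 2119 m.

2119 m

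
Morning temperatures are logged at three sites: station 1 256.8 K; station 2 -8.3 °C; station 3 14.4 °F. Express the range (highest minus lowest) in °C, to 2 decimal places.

station 1: 256.8 K = -16.350 °C.
station 3: 14.4 °F = -9.778 °C.
Spread: (-8.300) − (-16.350) = 8.050 °C.

8.05 °C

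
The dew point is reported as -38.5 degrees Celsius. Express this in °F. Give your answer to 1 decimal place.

-37.3 °F

°F = °C × 9/5 + 32 = -38.5 × 1.8 + 32 = -37.3 °F.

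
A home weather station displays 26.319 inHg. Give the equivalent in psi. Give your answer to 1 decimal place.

1 inHg = 0.491154 psi, so 26.319 × 0.491154 = 12.9 psi.

12.9 psi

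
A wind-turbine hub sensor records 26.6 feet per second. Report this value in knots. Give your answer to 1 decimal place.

1 ft/s = 0.592484 kt, so 26.6 × 0.592484 = 15.8 kt.

15.8 kt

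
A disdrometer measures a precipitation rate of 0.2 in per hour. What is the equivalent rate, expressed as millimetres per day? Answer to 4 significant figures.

121.9 mm/day

0.2 in/hour × 25.4 mm/in × 24 hour/day = 121.9 mm/day.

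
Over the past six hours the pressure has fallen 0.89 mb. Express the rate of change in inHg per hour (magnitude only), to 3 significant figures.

0.00438 inHg per hour

0.89 mb / 6 h × 0.02953 inHg/mb = 0.00438 inHg/h.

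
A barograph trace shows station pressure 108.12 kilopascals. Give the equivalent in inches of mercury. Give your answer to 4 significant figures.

1 kPa = 0.2953 inHg, so 108.12 × 0.2953 = 31.93 inHg.

31.93 inHg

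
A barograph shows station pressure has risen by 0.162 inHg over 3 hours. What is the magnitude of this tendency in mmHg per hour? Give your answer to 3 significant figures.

1.37 mmHg per hour

0.162 inHg / 3 h × 25.4 mmHg/inHg = 1.37 mmHg/h.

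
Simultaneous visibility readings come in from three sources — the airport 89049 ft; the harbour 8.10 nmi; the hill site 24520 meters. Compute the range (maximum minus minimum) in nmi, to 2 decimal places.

6.56 nmi

the airport: 89049 ft = 14.6556 nmi.
the hill site: 24520 m = 13.2397 nmi.
Spread: 14.6556 − 8.1000 = 6.56 nmi.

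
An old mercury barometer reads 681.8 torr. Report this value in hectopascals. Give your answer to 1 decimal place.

909.0 hPa

1 mmHg = 1.33322 hPa, so 681.8 × 1.33322 = 909.0 hPa.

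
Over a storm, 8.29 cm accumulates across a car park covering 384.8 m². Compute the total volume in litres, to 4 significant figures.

Depth: 8.29 cm × 10 = 82.9 mm.
1 mm over 1 m² is 1 L, so volume = 82.9 × 384.8 = 31899.92 L ≈ 31900 L.

31900 litres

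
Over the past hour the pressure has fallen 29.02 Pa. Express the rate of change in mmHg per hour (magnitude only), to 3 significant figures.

29.02 Pa / 1 h × 0.00750062 mmHg/Pa = 0.218 mmHg/h.

0.218 mmHg per hour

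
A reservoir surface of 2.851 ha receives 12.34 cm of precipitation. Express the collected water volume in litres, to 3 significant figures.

3520000 litres

Depth: 12.34 cm × 10 = 123.4 mm.
Area: 2.851 ha = 28510 m².
1 mm over 1 m² is 1 L, so volume = 123.4 × 28510 = 3518134 L ≈ 3520000 L.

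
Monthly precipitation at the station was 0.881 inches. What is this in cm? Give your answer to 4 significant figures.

1 in = 2.54 cm, so 0.881 × 2.54 = 2.238 cm.

2.238 cm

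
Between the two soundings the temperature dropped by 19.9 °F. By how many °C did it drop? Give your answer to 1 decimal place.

For a temperature change the 32° offset cancels: Δ°C = 19.9 × 0.5556 = 11.1 °C.

11.1 °C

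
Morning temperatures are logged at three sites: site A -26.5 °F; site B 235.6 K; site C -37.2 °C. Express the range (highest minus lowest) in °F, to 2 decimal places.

site A: -26.5 °F = -32.500 °C.
site B: 235.6 K = -37.550 °C.
Spread: (-32.500) − (-37.550) = 5.050 °C = 9.09 °F.

9.09 °F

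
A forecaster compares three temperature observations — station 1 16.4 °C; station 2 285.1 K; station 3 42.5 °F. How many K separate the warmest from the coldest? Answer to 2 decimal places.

station 2: 285.1 K = 11.950 °C.
station 3: 42.5 °F = 5.833 °C.
Spread: 16.400 − 5.833 = 10.567 °C.

10.57 K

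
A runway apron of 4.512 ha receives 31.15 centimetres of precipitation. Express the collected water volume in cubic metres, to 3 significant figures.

14100 cubic metres

Depth: 31.15 cm × 10 = 311.5 mm.
Area: 4.512 ha = 45120 m².
1 mm over 1 m² is 1 L, so volume = 311.5 × 45120 = 14054880 L = 14100 m³.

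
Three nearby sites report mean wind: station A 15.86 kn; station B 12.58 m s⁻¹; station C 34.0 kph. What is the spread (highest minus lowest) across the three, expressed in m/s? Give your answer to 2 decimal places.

station A: 15.86 kt = 8.1591 m/s.
station C: 34.0 km/h = 9.4444 m/s.
Spread: 12.5800 − 8.1591 = 4.42 m/s.

4.42 m/s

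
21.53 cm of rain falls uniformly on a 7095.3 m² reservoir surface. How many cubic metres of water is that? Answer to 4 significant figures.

1528 cubic metres

Depth: 21.53 cm × 10 = 215.3 mm.
1 mm over 1 m² is 1 L, so volume = 215.3 × 7095.3 = 1527618.1 L = 1528 m³.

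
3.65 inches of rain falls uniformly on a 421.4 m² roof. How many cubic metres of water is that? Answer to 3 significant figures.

39.1 cubic metres

Depth: 3.65 in × 25.4 = 92.71 mm.
1 mm over 1 m² is 1 L, so volume = 92.71 × 421.4 = 39067.994 L = 39.1 m³.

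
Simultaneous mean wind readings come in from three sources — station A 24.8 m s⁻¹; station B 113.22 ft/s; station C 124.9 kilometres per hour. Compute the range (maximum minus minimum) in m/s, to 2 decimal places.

9.89 m/s

station B: 113.22 ft/s = 34.5095 m/s.
station C: 124.9 km/h = 34.6944 m/s.
Spread: 34.6944 − 24.8000 = 9.89 m/s.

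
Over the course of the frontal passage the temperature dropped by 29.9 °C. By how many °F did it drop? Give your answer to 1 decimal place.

Converting a difference, only the 9/5 scale factor applies: Δ°F = 29.9 × 1.8 = 53.8 °F.

53.8 °F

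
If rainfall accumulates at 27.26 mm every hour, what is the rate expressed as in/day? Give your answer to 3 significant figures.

27.26 mm/hour × 0.0393701 in/mm × 24 hour/day = 25.8 in/day.

25.8 in/day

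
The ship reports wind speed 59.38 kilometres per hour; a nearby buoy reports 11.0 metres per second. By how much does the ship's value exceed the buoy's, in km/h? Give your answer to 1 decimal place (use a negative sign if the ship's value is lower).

the buoy: 11.0 m/s = 39.600 km/h.
Difference: 59.380 − 39.600 = 19.8 km/h.

19.8 km/h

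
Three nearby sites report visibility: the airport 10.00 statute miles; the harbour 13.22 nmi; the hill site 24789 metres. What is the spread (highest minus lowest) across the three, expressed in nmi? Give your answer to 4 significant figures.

4.695 nmi

the airport: 10.00 SM = 8.68976 nmi.
the hill site: 24789 m = 13.38499 nmi.
Spread: 13.38499 − 8.68976 = 4.695 nmi.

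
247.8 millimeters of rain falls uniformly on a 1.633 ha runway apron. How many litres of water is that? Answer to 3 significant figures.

4050000 litres

Area: 1.633 ha = 16330 m².
1 mm over 1 m² is 1 L, so volume = 247.8 × 16330 = 4046574 L ≈ 4050000 L.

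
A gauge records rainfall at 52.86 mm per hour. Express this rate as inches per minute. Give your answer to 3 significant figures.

0.0347 in/minute

52.86 mm/hour × 0.0393701 in/mm × 0.0166667 hour/minute = 0.0347 in/minute.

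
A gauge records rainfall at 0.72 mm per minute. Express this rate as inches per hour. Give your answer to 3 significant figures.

0.72 mm/minute × 0.0393701 in/mm × 60 minute/hour = 1.70 in/hour.

1.70 in/hour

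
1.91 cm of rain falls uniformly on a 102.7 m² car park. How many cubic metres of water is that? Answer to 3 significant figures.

Depth: 1.91 cm × 10 = 19.1 mm.
1 mm over 1 m² is 1 L, so volume = 19.1 × 102.7 = 1961.57 L = 1.96 m³.

1.96 cubic metres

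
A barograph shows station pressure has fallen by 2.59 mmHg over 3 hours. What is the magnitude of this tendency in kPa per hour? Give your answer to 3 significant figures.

2.59 mmHg / 3 h × 0.133322 kPa/mmHg = 0.115 kPa/h.

0.115 kPa per hour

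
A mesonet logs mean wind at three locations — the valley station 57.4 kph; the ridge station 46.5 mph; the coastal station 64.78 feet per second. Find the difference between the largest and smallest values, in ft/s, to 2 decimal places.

the valley station: 57.4 km/h = 52.3112 ft/s.
the ridge station: 46.5 mph = 68.2000 ft/s.
Spread: 68.2000 − 52.3112 = 15.89 ft/s.

15.89 ft/s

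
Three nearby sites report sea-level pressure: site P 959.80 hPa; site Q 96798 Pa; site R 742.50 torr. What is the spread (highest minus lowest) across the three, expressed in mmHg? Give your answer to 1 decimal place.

site P: 959.80 hPa = 719.909 mmHg.
site Q: 96798 Pa = 726.045 mmHg.
Spread: 742.500 − 719.909 = 22.6 mmHg.

22.6 mmHg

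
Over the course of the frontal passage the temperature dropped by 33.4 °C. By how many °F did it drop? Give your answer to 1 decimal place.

For a temperature change the 32° offset cancels: Δ°F = 33.4 × 1.8 = 60.1 °F.

60.1 °F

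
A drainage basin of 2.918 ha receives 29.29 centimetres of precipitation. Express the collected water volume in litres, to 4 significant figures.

Depth: 29.29 cm × 10 = 292.9 mm.
Area: 2.918 ha = 29180 m².
1 mm over 1 m² is 1 L, so volume = 292.9 × 29180 = 8546822 L ≈ 8547000 L.

8547000 litres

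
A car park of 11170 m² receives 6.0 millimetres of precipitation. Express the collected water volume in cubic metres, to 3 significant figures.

1 mm over 1 m² is 1 L, so volume = 6 × 11170 = 67020 L = 67.0 m³.

67.0 cubic metres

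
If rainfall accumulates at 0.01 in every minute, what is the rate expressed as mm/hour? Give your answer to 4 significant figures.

15.24 mm/hour

0.01 in/minute × 25.4 mm/in × 60 minute/hour = 15.24 mm/hour.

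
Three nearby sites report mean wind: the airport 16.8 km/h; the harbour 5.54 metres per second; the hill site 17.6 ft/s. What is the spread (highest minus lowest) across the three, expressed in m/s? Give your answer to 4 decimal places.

0.8733 m/s

the airport: 16.8 km/h = 4.666667 m/s.
the hill site: 17.6 ft/s = 5.364480 m/s.
Spread: 5.540000 − 4.666667 = 0.8733 m/s.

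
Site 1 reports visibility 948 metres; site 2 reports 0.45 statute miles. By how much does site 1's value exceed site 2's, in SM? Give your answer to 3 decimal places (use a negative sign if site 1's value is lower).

0.139 SM

site 1: 948 m = 0.58906 SM.
Difference: 0.58906 − 0.45000 = 0.139 SM.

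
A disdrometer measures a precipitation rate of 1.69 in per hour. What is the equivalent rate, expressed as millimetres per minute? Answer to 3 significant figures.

1.69 in/hour × 25.4 mm/in × 0.0166667 hour/minute = 0.715 mm/minute.

0.715 mm/minute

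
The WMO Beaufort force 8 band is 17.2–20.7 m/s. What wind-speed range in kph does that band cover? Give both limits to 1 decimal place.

61.9 to 74.5 km/h

17.2–20.7 m/s × 3.6 = 61.9–74.5 km/h.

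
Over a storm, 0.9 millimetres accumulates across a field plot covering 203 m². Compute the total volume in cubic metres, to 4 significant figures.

1 mm over 1 m² is 1 L, so volume = 0.9 × 203 = 182.7 L = 0.1827 m³.

0.1827 cubic metres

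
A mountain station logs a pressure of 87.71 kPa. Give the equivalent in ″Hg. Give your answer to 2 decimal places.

25.90 inHg

1 kPa = 0.2953 inHg, so 87.71 × 0.2953 = 25.90 inHg.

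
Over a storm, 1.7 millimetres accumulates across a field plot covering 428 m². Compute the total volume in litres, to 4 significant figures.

1 mm over 1 m² is 1 L, so volume = 1.7 × 428 = 727.6 L.

727.6 litres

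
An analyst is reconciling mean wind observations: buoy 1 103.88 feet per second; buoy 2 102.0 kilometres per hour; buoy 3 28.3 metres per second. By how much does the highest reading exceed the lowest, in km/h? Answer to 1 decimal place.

buoy 1: 103.88 ft/s = 113.985 km/h.
buoy 3: 28.3 m/s = 101.880 km/h.
Spread: 113.985 − 101.880 = 12.1 km/h.

12.1 km/h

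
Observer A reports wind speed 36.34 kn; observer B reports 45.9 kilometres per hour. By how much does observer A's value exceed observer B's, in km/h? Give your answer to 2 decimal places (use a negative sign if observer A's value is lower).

21.40 km/h

observer A: 36.34 kt = 67.3017 km/h.
Difference: 67.3017 − 45.9000 = 21.40 km/h.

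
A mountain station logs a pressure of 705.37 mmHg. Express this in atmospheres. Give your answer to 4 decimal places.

0.9281 atm

1 mmHg = 0.00131579 atm, so 705.37 × 0.00131579 = 0.9281 atm.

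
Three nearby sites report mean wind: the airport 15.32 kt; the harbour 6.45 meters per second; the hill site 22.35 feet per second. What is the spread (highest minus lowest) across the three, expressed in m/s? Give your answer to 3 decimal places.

1.431 m/s

the airport: 15.32 kt = 7.88129 m/s.
the hill site: 22.35 ft/s = 6.81228 m/s.
Spread: 7.88129 − 6.45000 = 1.431 m/s.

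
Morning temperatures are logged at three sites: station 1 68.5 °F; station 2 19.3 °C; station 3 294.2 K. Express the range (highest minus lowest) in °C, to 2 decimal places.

station 1: 68.5 °F = 20.278 °C.
station 3: 294.2 K = 21.050 °C.
Spread: 21.050 − 19.300 = 1.750 °C.

1.75 °C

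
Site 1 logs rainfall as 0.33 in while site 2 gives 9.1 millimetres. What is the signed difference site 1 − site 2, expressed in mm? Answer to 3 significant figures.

site 1: 0.33 in = 8.38200 mm.
Difference: 8.38200 − 9.10000 = -0.718 mm.

-0.718 mm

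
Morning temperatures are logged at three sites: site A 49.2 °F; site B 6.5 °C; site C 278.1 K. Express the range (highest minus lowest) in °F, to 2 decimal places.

site A: 49.2 °F = 9.556 °C.
site C: 278.1 K = 4.950 °C.
Spread: 9.556 − 4.950 = 4.606 °C = 8.29 °F.

8.29 °F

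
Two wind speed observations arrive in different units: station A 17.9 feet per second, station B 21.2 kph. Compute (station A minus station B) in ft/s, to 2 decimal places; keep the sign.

-1.42 ft/s

station B: 21.2 km/h = 19.3205 ft/s.
Difference: 17.9000 − 19.3205 = -1.42 ft/s.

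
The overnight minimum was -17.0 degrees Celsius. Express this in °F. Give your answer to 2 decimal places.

°F = °C × 9/5 + 32 = -17.0 × 1.8 + 32 = 1.40 °F.

1.40 °F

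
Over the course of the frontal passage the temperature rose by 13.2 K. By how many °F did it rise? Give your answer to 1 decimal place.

23.8 °F

For a temperature change the 32° offset cancels: Δ°F = 13.2 × 1.8 = 23.8 °F.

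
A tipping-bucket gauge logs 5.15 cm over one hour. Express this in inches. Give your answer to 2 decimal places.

2.03 in

1 cm = 0.393701 in, so 5.15 × 0.393701 = 2.03 in.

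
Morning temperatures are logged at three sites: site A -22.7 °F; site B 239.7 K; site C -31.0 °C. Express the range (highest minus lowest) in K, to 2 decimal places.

site A: -22.7 °F = -30.389 °C.
site B: 239.7 K = -33.450 °C.
Spread: (-30.389) − (-33.450) = 3.061 °C.

3.06 K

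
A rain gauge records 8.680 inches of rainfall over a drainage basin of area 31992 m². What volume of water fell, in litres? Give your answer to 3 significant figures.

Depth: 8.680 in × 25.4 = 220.472 mm.
1 mm over 1 m² is 1 L, so volume = 220.472 × 31992 = 7053340.2 L ≈ 7050000 L.

7050000 litres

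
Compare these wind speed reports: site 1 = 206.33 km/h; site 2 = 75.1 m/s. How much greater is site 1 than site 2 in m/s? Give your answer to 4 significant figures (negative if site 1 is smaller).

-17.79 m/s

site 1: 206.33 km/h = 57.3139 m/s.
Difference: 57.3139 − 75.1000 = -17.79 m/s.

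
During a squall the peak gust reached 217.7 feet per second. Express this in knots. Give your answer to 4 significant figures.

129.0 kt

1 ft/s = 0.592484 kt, so 217.7 × 0.592484 = 129.0 kt.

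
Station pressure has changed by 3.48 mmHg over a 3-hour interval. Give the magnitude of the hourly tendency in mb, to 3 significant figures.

1.55 mb per hour

3.48 mmHg / 3 h × 1.33322 mb/mmHg = 1.55 mb/h.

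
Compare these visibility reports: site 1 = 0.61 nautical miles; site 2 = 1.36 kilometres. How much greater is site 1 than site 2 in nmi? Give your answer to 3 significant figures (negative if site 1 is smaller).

-0.124 nmi

site 2: 1.36 km = 0.73434 nmi.
Difference: 0.61000 − 0.73434 = -0.124 nmi.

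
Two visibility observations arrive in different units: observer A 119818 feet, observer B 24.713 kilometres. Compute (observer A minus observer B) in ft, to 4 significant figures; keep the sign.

38740 ft

observer B: 24.713 km = 81079.40 ft.
Difference: 119818.00 − 81079.40 = 38740 ft.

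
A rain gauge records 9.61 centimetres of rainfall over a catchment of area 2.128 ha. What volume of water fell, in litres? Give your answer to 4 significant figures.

2045000 litres

Depth: 9.61 cm × 10 = 96.1 mm.
Area: 2.128 ha = 21280 m².
1 mm over 1 m² is 1 L, so volume = 96.1 × 21280 = 2045008 L ≈ 2045000 L.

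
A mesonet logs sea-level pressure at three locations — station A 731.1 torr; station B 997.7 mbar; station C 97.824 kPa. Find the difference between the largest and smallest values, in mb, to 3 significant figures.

station A: 731.1 mmHg = 974.720 mb.
station C: 97.824 kPa = 978.240 mb.
Spread: 997.700 − 974.720 = 23.0 mb.

23.0 mb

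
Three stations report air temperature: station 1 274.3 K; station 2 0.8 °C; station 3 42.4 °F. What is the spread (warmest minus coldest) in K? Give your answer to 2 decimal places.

4.98 K

station 1: 274.3 K = 1.150 °C.
station 3: 42.4 °F = 5.778 °C.
Spread: 5.778 − 0.800 = 4.978 °C.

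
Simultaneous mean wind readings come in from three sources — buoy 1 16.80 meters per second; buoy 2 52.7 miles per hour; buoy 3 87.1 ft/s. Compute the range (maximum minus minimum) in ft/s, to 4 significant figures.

31.98 ft/s

buoy 1: 16.80 m/s = 55.1181 ft/s.
buoy 2: 52.7 mph = 77.2933 ft/s.
Spread: 87.1000 − 55.1181 = 31.98 ft/s.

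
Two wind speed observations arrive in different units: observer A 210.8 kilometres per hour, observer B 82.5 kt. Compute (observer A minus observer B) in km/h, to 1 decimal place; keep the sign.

observer B: 82.5 kt = 152.790 km/h.
Difference: 210.800 − 152.790 = 58.0 km/h.

58.0 km/h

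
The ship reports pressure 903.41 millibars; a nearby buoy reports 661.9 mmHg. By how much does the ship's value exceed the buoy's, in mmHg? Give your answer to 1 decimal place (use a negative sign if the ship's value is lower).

the ship: 903.41 mb = 677.613 mmHg.
Difference: 677.613 − 661.900 = 15.7 mmHg.

15.7 mmHg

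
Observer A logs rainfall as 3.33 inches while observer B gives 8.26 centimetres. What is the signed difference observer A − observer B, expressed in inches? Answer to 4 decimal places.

observer B: 8.26 cm = 3.251969 in.
Difference: 3.330000 − 3.251969 = 0.0780 in.

0.0780 in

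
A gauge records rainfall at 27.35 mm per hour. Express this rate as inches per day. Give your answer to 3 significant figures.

27.35 mm/hour × 0.0393701 in/mm × 24 hour/day = 25.8 in/day.

25.8 in/day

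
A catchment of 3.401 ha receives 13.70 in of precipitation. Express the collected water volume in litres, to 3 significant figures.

Depth: 13.70 in × 25.4 = 347.98 mm.
Area: 3.401 ha = 34010 m².
1 mm over 1 m² is 1 L, so volume = 347.98 × 34010 = 11834800 L ≈ 11800000 L.

11800000 litres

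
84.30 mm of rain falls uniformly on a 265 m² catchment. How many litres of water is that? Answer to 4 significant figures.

22340 litres

1 mm over 1 m² is 1 L, so volume = 84.3 × 265 = 22339.5 L ≈ 22340 L.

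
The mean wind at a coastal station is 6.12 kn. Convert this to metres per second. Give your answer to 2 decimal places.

3.15 m/s

1 kt = 0.514444 m/s, so 6.12 × 0.514444 = 3.15 m/s.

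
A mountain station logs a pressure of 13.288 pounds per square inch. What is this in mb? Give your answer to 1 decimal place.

1 psi = 68.9476 mb, so 13.288 × 68.9476 = 916.2 mb.

916.2 mb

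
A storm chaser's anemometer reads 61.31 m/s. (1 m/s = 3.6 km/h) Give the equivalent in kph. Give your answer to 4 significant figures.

1 m/s = 3.6 km/h, so 61.31 × 3.6 = 220.7 km/h.

220.7 km/h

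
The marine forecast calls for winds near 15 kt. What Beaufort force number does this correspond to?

15 kt lies in the Beaufort 4 band (moderate breeze, 11–16 kt).

Beaufort force 4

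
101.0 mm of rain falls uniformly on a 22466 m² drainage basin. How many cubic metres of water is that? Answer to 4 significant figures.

2269 cubic metres

1 mm over 1 m² is 1 L, so volume = 101 × 22466 = 2269066 L = 2269 m³.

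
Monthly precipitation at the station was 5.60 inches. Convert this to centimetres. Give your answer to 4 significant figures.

14.22 cm

1 in = 2.54 cm, so 5.60 × 2.54 = 14.22 cm.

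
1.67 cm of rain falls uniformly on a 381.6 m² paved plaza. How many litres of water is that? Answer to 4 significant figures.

Depth: 1.67 cm × 10 = 16.7 mm.
1 mm over 1 m² is 1 L, so volume = 16.7 × 381.6 = 6372.72 L ≈ 6373 L.

6373 litres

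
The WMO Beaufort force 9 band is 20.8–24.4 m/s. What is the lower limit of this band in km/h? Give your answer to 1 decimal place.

20.8–24.4 m/s × 3.6 = 74.9–87.8 km/h.

74.9 km/h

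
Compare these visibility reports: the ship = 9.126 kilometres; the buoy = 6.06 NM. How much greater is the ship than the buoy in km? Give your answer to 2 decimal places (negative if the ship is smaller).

the buoy: 6.06 nmi = 11.2231 km.
Difference: 9.1260 − 11.2231 = -2.10 km.

-2.10 km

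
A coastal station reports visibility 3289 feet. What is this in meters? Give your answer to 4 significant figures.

1002 m

1 ft = 0.3048 m, so 3289 × 0.3048 = 1002 m.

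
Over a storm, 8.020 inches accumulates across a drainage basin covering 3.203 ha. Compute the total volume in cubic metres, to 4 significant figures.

Depth: 8.020 in × 25.4 = 203.708 mm.
Area: 3.203 ha = 32030 m².
1 mm over 1 m² is 1 L, so volume = 203.708 × 32030 = 6524767.2 L = 6525 m³.

6525 cubic metres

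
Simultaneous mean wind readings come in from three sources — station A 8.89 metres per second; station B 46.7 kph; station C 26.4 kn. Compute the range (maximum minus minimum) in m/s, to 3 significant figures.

4.69 m/s

station B: 46.7 km/h = 12.9722 m/s.
station C: 26.4 kt = 13.5813 m/s.
Spread: 13.5813 − 8.8900 = 4.69 m/s.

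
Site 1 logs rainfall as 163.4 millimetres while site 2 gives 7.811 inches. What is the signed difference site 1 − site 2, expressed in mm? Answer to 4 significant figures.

site 2: 7.811 in = 198.3994 mm.
Difference: 163.4000 − 198.3994 = -35.00 mm.

-35.00 mm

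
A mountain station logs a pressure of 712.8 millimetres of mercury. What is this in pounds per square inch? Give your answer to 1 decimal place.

1 mmHg = 0.0193368 psi, so 712.8 × 0.0193368 = 13.8 psi.

13.8 psi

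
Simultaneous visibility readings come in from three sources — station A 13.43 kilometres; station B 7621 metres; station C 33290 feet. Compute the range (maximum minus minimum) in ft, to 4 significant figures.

station A: 13.43 km = 44061.68 ft.
station B: 7621 m = 25003.28 ft.
Spread: 44061.68 − 25003.28 = 19060 ft.

19060 ft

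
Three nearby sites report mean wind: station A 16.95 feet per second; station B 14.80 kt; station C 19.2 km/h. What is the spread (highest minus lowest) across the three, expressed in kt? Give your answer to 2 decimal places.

station A: 16.95 ft/s = 10.0426 kt.
station C: 19.2 km/h = 10.3672 kt.
Spread: 14.8000 − 10.0426 = 4.76 kt.

4.76 kt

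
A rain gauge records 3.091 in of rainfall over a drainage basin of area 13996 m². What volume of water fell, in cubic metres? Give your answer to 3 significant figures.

Depth: 3.091 in × 25.4 = 78.5114 mm.
1 mm over 1 m² is 1 L, so volume = 78.5114 × 13996 = 1098845.6 L = 1100 m³.

1100 cubic metres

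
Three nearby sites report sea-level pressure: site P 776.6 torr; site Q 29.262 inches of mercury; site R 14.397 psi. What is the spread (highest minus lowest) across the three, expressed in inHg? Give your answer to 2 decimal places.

site P: 776.6 mmHg = 30.5748 inHg.
site R: 14.397 psi = 29.3126 inHg.
Spread: 30.5748 − 29.2620 = 1.31 inHg.

1.31 inHg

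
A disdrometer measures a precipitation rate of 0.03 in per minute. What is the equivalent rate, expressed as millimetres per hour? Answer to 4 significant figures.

0.03 in/minute × 25.4 mm/in × 60 minute/hour = 45.72 mm/hour.

45.72 mm/hour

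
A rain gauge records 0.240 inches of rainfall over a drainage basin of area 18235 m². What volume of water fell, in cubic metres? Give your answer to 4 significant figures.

Depth: 0.240 in × 25.4 = 6.096 mm.
1 mm over 1 m² is 1 L, so volume = 6.096 × 18235 = 111160.56 L = 111.2 m³.

111.2 cubic metres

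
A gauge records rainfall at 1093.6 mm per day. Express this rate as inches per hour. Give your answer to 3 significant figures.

1.79 in/hour

1093.6 mm/day × 0.0393701 in/mm × 0.0416667 day/hour = 1.79 in/hour.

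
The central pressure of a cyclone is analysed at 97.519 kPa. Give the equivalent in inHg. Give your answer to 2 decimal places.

28.80 inHg

1 kPa = 0.2953 inHg, so 97.519 × 0.2953 = 28.80 inHg.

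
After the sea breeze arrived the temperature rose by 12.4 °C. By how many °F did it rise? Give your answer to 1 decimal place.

For a temperature change the 32° offset cancels: Δ°F = 12.4 × 1.8 = 22.3 °F.

22.3 °F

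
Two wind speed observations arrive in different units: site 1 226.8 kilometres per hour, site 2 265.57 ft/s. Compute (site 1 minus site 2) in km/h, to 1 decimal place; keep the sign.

-64.6 km/h

site 2: 265.57 ft/s = 291.405 km/h.
Difference: 226.800 − 291.405 = -64.6 km/h.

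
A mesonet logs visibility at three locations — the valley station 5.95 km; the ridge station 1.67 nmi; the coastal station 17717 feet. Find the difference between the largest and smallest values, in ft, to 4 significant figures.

the valley station: 5.95 km = 19521.00 ft.
the ridge station: 1.67 nmi = 10147.11 ft.
Spread: 19521.00 − 10147.11 = 9374 ft.

9374 ft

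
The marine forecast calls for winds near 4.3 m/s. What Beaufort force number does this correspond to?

Beaufort force 3

4.3 m/s lies in the Beaufort 3 band (gentle breeze, 3.4–5.4 m/s).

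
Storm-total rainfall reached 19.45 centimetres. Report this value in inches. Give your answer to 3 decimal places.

7.657 in

1 cm = 0.393701 in, so 19.45 × 0.393701 = 7.657 in.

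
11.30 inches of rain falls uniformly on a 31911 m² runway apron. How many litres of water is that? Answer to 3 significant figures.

Depth: 11.30 in × 25.4 = 287.02 mm.
1 mm over 1 m² is 1 L, so volume = 287.02 × 31911 = 9159095.2 L ≈ 9160000 L.

9160000 litres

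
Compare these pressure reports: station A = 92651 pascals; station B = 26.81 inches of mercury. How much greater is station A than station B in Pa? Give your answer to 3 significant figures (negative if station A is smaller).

station B: 26.81 inHg = 90789.09 Pa.
Difference: 92651.00 − 90789.09 = 1860 Pa.

1860 Pa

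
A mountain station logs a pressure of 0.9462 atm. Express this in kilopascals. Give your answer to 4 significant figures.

1 atm = 101.325 kPa, so 0.9462 × 101.325 = 95.87 kPa.

95.87 kPa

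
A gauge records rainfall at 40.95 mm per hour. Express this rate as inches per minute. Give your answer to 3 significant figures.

40.95 mm/hour × 0.0393701 in/mm × 0.0166667 hour/minute = 0.0269 in/minute.

0.0269 in/minute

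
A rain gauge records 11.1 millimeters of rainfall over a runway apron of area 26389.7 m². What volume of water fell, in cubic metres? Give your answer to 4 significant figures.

292.9 cubic metres

1 mm over 1 m² is 1 L, so volume = 11.1 × 26389.7 = 292925.67 L = 292.9 m³.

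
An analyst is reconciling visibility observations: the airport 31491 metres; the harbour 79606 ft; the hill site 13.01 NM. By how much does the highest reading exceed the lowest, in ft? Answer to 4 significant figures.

24270 ft

the airport: 31491 m = 103316.93 ft.
the hill site: 13.01 nmi = 79050.26 ft.
Spread: 103316.93 − 79050.26 = 24270 ft.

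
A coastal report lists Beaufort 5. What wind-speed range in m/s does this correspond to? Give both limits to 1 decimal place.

8.0 to 10.7 m/s

Beaufort 5 (fresh breeze) spans 8.0–10.7 m/s.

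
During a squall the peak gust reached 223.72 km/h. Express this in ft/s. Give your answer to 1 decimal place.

203.9 ft/s

1 km/h = 0.911344 ft/s, so 223.72 × 0.911344 = 203.9 ft/s.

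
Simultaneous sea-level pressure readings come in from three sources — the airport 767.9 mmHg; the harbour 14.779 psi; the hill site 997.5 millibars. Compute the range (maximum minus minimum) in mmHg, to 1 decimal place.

19.7 mmHg

the harbour: 14.779 psi = 764.295 mmHg.
the hill site: 997.5 mb = 748.186 mmHg.
Spread: 767.900 − 748.186 = 19.7 mmHg.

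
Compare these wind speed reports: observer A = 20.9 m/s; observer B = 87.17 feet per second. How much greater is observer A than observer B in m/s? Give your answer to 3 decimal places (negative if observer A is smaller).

observer B: 87.17 ft/s = 26.56942 m/s.
Difference: 20.90000 − 26.56942 = -5.669 m/s.

-5.669 m/s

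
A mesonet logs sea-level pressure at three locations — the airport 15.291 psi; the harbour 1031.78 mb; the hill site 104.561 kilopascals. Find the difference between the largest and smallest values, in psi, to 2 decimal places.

the harbour: 1031.78 mb = 14.9647 psi.
the hill site: 104.561 kPa = 15.1653 psi.
Spread: 15.2910 − 14.9647 = 0.33 psi.

0.33 psi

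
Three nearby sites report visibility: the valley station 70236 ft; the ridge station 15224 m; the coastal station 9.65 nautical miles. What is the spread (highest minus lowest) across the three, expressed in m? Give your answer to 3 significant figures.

the valley station: 70236 ft = 21407.93 m.
the coastal station: 9.65 nmi = 17871.80 m.
Spread: 21407.93 − 15224.00 = 6180 m.

6180 m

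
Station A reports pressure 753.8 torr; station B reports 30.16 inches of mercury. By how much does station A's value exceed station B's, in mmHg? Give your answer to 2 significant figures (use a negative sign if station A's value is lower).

-12 mmHg

station B: 30.16 inHg = 766.06 mmHg.
Difference: 753.80 − 766.06 = -12 mmHg.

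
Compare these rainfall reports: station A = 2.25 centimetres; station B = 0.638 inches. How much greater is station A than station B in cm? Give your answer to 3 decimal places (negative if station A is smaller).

station B: 0.638 in = 1.62052 cm.
Difference: 2.25000 − 1.62052 = 0.629 cm.

0.629 cm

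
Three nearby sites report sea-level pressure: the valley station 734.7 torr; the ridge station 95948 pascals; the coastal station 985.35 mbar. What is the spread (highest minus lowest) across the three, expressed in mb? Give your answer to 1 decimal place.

the valley station: 734.7 mmHg = 979.520 mb.
the ridge station: 95948 Pa = 959.480 mb.
Spread: 985.350 − 959.480 = 25.9 mb.

25.9 mb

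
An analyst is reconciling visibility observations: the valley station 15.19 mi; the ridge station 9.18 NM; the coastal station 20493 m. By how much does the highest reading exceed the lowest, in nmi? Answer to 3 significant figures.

the valley station: 15.19 SM = 13.1997 nmi.
the coastal station: 20493 m = 11.0653 nmi.
Spread: 13.1997 − 9.1800 = 4.02 nmi.

4.02 nmi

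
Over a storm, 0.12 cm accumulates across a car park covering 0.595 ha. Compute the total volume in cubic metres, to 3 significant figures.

7.14 cubic metres

Depth: 0.12 cm × 10 = 1.2 mm.
Area: 0.595 ha = 5950 m².
1 mm over 1 m² is 1 L, so volume = 1.2 × 5950 = 7140 L = 7.14 m³.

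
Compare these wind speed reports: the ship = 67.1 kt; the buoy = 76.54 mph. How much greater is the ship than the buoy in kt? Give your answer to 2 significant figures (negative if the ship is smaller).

0.59 kt

the buoy: 76.54 mph = 66.5114 kt.
Difference: 67.1000 − 66.5114 = 0.59 kt.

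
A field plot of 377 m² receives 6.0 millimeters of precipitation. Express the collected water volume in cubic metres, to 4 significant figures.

2.262 cubic metres

1 mm over 1 m² is 1 L, so volume = 6 × 377 = 2262 L = 2.262 m³.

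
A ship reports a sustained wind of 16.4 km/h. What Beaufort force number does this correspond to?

16.4 km/h = 4.6 m/s, which is Beaufort 3 (gentle breeze, 3.4–5.4 m/s).

Beaufort force 3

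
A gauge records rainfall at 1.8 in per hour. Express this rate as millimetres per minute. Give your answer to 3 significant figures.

1.8 in/hour × 25.4 mm/in × 0.0166667 hour/minute = 0.762 mm/minute.

0.762 mm/minute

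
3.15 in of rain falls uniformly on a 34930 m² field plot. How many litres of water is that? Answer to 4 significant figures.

Depth: 3.15 in × 25.4 = 80.01 mm.
1 mm over 1 m² is 1 L, so volume = 80.01 × 34930 = 2794749.3 L ≈ 2795000 L.

2795000 litres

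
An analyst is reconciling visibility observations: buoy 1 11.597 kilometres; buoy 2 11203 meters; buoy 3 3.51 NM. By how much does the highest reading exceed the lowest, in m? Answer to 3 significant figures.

buoy 1: 11.597 km = 11597.00 m.
buoy 3: 3.51 nmi = 6500.52 m.
Spread: 11597.00 − 6500.52 = 5100 m.

5100 m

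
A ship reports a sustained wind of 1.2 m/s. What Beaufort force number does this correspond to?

Beaufort force 1

1.2 m/s lies in the Beaufort 1 band (light air, 0.3–1.5 m/s).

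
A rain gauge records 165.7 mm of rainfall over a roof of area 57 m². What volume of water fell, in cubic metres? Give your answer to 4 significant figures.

9.445 cubic metres

1 mm over 1 m² is 1 L, so volume = 165.7 × 57 = 9444.9 L = 9.445 m³.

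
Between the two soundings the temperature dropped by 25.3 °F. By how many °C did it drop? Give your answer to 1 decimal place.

14.1 °C

Converting a difference, only the 9/5 scale factor applies: Δ°C = 25.3 × 0.5556 = 14.1 °C.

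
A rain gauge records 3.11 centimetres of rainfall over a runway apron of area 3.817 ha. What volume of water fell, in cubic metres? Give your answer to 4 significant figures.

Depth: 3.11 cm × 10 = 31.1 mm.
Area: 3.817 ha = 38170 m².
1 mm over 1 m² is 1 L, so volume = 31.1 × 38170 = 1187087 L = 1187 m³.

1187 cubic metres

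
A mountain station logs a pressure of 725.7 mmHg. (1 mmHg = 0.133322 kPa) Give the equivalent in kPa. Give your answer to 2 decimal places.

1 mmHg = 0.133322 kPa, so 725.7 × 0.133322 = 96.75 kPa.

96.75 kPa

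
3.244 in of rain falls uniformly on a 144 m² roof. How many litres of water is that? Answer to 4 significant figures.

11870 litres

Depth: 3.244 in × 25.4 = 82.3976 mm.
1 mm over 1 m² is 1 L, so volume = 82.3976 × 144 = 11865.254 L ≈ 11870 L.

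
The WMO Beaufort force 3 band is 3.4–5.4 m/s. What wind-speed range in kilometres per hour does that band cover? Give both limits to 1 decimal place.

12.2 to 19.4 km/h

3.4–5.4 m/s × 3.6 = 12.2–19.4 km/h.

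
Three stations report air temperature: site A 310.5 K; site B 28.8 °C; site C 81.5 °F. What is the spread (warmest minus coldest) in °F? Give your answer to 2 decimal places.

site A: 310.5 K = 37.350 °C.
site C: 81.5 °F = 27.500 °C.
Spread: 37.350 − 27.500 = 9.850 °C = 17.73 °F.

17.73 °F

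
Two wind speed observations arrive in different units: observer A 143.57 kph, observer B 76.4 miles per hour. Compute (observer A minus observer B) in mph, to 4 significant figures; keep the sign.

observer A: 143.57 km/h = 89.2103 mph.
Difference: 89.2103 − 76.4000 = 12.81 mph.

12.81 mph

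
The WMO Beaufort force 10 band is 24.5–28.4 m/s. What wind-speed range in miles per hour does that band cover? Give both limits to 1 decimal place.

24.5–28.4 m/s × 2.237 = 54.8–63.5 mph.

54.8 to 63.5 mph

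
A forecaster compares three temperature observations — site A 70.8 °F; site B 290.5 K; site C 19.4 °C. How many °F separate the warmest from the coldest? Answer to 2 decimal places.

site A: 70.8 °F = 21.556 °C.
site B: 290.5 K = 17.350 °C.
Spread: 21.556 − 17.350 = 4.206 °C = 7.57 °F.

7.57 °F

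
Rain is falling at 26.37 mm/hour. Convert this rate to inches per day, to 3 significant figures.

26.37 mm/hour × 0.0393701 in/mm × 24 hour/day = 24.9 in/day.

24.9 in/day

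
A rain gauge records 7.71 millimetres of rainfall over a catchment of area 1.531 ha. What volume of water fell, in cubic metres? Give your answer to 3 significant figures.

118 cubic metres

Area: 1.531 ha = 15310 m².
1 mm over 1 m² is 1 L, so volume = 7.71 × 15310 = 118040.1 L = 118 m³.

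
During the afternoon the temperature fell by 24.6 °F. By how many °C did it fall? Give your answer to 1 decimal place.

13.7 °C

For a temperature change the 32° offset cancels: Δ°C = 24.6 × 0.5556 = 13.7 °C.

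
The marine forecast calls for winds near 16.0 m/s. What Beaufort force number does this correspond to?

Beaufort force 7

16.0 m/s lies in the Beaufort 7 band (near gale, 13.9–17.1 m/s).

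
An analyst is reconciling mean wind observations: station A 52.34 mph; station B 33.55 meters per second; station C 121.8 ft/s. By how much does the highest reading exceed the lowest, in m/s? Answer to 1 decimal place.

station A: 52.34 mph = 23.398 m/s.
station C: 121.8 ft/s = 37.125 m/s.
Spread: 37.125 − 23.398 = 13.7 m/s.

13.7 m/s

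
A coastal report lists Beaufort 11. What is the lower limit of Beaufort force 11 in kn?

Beaufort 11 (violent storm) spans 56–63 knots.

56 kt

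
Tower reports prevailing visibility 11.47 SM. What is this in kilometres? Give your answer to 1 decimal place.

1 SM = 1.60934 km, so 11.47 × 1.60934 = 18.5 km.

18.5 km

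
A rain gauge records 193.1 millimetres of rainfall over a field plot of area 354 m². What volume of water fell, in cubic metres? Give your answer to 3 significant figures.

1 mm over 1 m² is 1 L, so volume = 193.1 × 354 = 68357.4 L = 68.4 m³.

68.4 cubic metres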